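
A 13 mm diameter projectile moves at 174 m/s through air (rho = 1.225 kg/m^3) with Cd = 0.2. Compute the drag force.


A = pi*(d/2)^2 = pi*(13/2000)^2 = 1.32732e-04 m^2
Fd = 0.5*Cd*rho*A*v^2 = 0.5*0.2*1.225*1.32732e-04*174^2 = 0.4923 N

0.4923 N


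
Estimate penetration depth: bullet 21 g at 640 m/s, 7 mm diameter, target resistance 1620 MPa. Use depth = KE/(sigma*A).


A = pi*(d/2)^2 = pi*(7/2)^2 = 38.4845 mm^2
E = 0.5*m*v^2 = 0.5*0.021*640^2 = 4300.8 J
depth = E/(sigma*A) = 4300.8 J / (1620 MPa * 38.4845 mm^2) = 4300.8/(1620 * 38.4845) m = 0.068984 m ≈ 68.98 mm

68.98 mm


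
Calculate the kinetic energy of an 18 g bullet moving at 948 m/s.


E = 0.5*m*v^2 = 0.5*0.018*948^2 = 8088 J

8088 J


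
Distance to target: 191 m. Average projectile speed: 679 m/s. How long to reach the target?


t = d/v = 191/679 = 0.2813 s

0.2813 s


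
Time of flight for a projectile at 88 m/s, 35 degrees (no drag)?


T = 2*v0*sin(theta)/g = 2*88*sin(35°)/9.81 = 10.29 s

10.29 s


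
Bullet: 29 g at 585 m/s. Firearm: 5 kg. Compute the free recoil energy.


v_r = m_p*v_p/m_gun = 0.029*585/5 = 3.393 m/s, E_r = 0.5*m_gun*v_r^2 = 0.5*5*3.393^2 = 28.78 J

28.78 J


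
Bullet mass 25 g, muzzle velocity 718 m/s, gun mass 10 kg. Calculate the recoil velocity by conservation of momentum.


v_recoil = m_p * v_p / m_gun = 0.025 * 718 / 10 = 1.795 m/s

1.795 m/s


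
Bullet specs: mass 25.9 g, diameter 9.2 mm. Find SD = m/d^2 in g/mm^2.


SD = m/d^2 = 25.9/9.2^2 = 0.306 g/mm^2

0.306 g/mm^2


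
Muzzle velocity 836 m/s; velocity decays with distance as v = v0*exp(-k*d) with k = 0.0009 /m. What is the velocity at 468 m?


v = v0*exp(-k*d) = 836*exp(-0.0009*468) = 548.6 m/s

548.6 m/s


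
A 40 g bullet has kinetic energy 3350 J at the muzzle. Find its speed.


v = sqrt(2*E/m) = sqrt(2*3350/0.04) = 409.3 m/s

409.3 m/s


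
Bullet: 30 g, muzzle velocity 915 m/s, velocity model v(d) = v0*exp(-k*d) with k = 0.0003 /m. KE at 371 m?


v = v0*exp(-k*d) = 915*exp(-0.0003*371) = 818.623 m/s
E = 0.5*m*v^2 = 0.5*0.03*818.623^2 = 10052 J

10052 J


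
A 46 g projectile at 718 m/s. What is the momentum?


p = m*v = 0.046*718 = 33.03 kg·m/s

33.03 kg·m/s


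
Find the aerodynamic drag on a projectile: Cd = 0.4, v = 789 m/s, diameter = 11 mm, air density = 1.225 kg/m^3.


A = pi*(d/2)^2 = pi*(11/2000)^2 = 9.50332e-05 m^2
Fd = 0.5*Cd*rho*A*v^2 = 0.5*0.4*1.225*9.50332e-05*789^2 = 14.49 N

14.49 N


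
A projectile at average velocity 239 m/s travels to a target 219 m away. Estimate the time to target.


t = d/v = 219/239 = 0.9163 s

0.9163 s


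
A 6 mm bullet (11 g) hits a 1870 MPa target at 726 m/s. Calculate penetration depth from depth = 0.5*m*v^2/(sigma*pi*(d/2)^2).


A = pi*(d/2)^2 = pi*(6/2)^2 = 28.2743 mm^2
E = 0.5*m*v^2 = 0.5*0.011*726^2 = 2898.92 J
depth = E/(sigma*A) = 2898.92 J / (1870 MPa * 28.2743 mm^2) = 2898.92/(1870 * 28.2743) m = 0.0548279 m ≈ 54.83 mm

54.83 mm


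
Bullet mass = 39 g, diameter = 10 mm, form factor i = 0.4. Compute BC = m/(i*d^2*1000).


BC = m/(i*d^2*1000) = 39/(0.4 * 10^2 * 1000) = 0.000975

0.000975


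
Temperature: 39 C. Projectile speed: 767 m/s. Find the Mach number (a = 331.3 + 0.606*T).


a = 331.3 + 0.606*(39) = 354.934 m/s
M = v/a = 767/354.934 = 2.161

2.161


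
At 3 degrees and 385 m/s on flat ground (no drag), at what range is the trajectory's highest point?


R = v0^2*sin(2*theta)/g = 385^2*sin(2*3°)/9.81 = 1579.38 m
apex_dist = R/2 = 1579.38/2 = 789.7 m

789.7 m


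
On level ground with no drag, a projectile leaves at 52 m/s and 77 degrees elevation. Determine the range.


R = v0^2 * sin(2*theta) / g = 52^2 * sin(2*77°) / 9.81 = 120.8 m

120.8 m


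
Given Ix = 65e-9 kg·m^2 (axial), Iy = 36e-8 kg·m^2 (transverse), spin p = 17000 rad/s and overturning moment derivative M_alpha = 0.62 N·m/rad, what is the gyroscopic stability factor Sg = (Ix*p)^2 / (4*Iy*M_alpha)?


Sg = Ix^2 * p^2 / (4 * Iy * M_alpha) = (65e-9)^2 * 17000^2 / (4 * 36e-8 * 0.62) = 1.368

1.368


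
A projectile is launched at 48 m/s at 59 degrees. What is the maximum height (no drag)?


H = (v0*sin(theta))^2 / (2g) = (48*sin(59°))^2 / (2*9.81) = 86.28 m

86.28 m


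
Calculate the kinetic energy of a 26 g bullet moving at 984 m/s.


E = 0.5*m*v^2 = 0.5*0.026*984^2 = 12587 J

12587 J


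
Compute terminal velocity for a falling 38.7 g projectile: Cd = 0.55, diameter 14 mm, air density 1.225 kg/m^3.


A = pi*(d/2)^2 = pi*(14/2000)^2 = 1.53938e-04 m^2
vt = sqrt(2mg/(Cd*rho*A)) = sqrt(2*0.0387*9.81/(0.55 * 1.225 * 1.53938e-04)) = 85.56 m/s

85.56 m/s


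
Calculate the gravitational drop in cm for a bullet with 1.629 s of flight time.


drop = 0.5*g*t^2 = 0.5*9.81*1.629^2 = 13.0161 m ≈ 1302 cm

1302 cm


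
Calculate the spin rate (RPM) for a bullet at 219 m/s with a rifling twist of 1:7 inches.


twist_m = 7*0.0254 = 0.1778 m
spin = v/twist = 219/0.1778 = 1231.721 rev/s
RPM = spin*60 = 1231.721*60 ≈ 73903 RPM

73903 RPM


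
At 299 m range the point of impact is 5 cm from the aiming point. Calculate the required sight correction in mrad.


1 mrad subtends 1 cm per 10 m of range, so adj = error_cm / (dist_m / 10) = 5 / (299/10) = 0.1672 mrad

0.1672 mrad


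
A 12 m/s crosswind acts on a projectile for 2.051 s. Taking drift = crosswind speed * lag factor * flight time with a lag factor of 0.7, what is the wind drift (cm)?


drift = v_wind * lag * t = 12 * 0.7 * 2.051 = 17.2284 m ≈ 1723 cm

1723 cm


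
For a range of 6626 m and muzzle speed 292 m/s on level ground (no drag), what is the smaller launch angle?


sin(2*theta) = R*g/v0^2 = 6626*9.81/292^2 = 0.762351, theta = arcsin(0.762351)/2 = 24.84°

24.84 degrees


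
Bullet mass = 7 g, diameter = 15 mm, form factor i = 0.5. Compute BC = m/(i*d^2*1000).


BC = m/(i*d^2*1000) = 7/(0.5 * 15^2 * 1000) = 6.222e-05

6.222e-05


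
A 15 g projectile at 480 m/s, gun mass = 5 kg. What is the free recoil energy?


v_r = m_p*v_p/m_gun = 0.015*480/5 = 1.44 m/s, E_r = 0.5*m_gun*v_r^2 = 0.5*5*1.44^2 = 5.184 J

5.184 J


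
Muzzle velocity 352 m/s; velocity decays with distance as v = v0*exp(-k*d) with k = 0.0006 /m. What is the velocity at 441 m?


v = v0*exp(-k*d) = 352*exp(-0.0006*441) = 270.2 m/s

270.2 m/s


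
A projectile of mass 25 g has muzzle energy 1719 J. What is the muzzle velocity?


v = sqrt(2*E/m) = sqrt(2*1719/0.025) = 370.8 m/s

370.8 m/s


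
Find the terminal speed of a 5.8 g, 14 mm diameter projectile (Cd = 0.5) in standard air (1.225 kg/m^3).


A = pi*(d/2)^2 = pi*(14/2000)^2 = 1.53938e-04 m^2
vt = sqrt(2mg/(Cd*rho*A)) = sqrt(2*0.0058*9.81/(0.5 * 1.225 * 1.53938e-04)) = 34.74 m/s

34.74 m/s


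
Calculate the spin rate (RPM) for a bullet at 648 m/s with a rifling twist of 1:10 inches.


twist_m = 10*0.0254 = 0.254 m
spin = v/twist = 648/0.254 = 2551.181 rev/s
RPM = spin*60 = 2551.181*60 ≈ 153071 RPM

153071 RPM


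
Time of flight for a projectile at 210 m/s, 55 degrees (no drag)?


T = 2*v0*sin(theta)/g = 2*210*sin(55°)/9.81 = 35.07 s

35.07 s


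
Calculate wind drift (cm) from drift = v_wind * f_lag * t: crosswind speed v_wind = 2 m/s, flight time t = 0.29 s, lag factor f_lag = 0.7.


drift = v_wind * lag * t = 2 * 0.7 * 0.29 = 0.406 m ≈ 40.6 cm

40.6 cm


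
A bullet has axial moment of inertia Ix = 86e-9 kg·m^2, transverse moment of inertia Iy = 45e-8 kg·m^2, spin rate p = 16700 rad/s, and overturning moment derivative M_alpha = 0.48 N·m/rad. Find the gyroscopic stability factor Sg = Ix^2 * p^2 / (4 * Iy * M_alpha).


Sg = Ix^2 * p^2 / (4 * Iy * M_alpha) = (86e-9)^2 * 16700^2 / (4 * 45e-8 * 0.48) = 2.387

2.387


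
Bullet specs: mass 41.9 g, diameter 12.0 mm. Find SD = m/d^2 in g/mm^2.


SD = m/d^2 = 41.9/12.0^2 = 0.291 g/mm^2

0.291 g/mm^2


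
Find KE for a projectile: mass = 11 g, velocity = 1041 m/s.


E = 0.5*m*v^2 = 0.5*0.011*1041^2 = 5960 J

5960 J


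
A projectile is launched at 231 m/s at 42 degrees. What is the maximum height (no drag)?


H = (v0*sin(theta))^2 / (2g) = (231*sin(42°))^2 / (2*9.81) = 1218 m

1218 m


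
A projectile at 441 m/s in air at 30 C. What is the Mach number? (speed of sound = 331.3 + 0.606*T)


a = 331.3 + 0.606*(30) = 349.48 m/s
M = v/a = 441/349.48 = 1.262

1.262


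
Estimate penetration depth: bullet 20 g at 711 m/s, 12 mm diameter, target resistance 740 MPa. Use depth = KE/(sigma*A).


A = pi*(d/2)^2 = pi*(12/2)^2 = 113.097 mm^2
E = 0.5*m*v^2 = 0.5*0.02*711^2 = 5055.21 J
depth = E/(sigma*A) = 5055.21 J / (740 MPa * 113.097 mm^2) = 5055.21/(740 * 113.097) m = 0.0604025 m ≈ 60.4 mm

60.4 mm


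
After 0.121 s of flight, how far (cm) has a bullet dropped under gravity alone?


drop = 0.5*g*t^2 = 0.5*9.81*0.121^2 = 0.0718141 m ≈ 7.181 cm

7.181 cm


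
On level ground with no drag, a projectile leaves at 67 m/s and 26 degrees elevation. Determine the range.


R = v0^2 * sin(2*theta) / g = 67^2 * sin(2*26°) / 9.81 = 360.6 m

360.6 m


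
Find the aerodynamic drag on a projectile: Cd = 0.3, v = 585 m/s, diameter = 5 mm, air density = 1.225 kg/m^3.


A = pi*(d/2)^2 = pi*(5/2000)^2 = 1.96350e-05 m^2
Fd = 0.5*Cd*rho*A*v^2 = 0.5*0.3*1.225*1.96350e-05*585^2 = 1.235 N

1.235 N


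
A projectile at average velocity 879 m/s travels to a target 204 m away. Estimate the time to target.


t = d/v = 204/879 = 0.2321 s

0.2321 s


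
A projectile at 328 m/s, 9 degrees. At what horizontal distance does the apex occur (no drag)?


R = v0^2*sin(2*theta)/g = 328^2*sin(2*9°)/9.81 = 3388.92 m
apex_dist = R/2 = 3388.92/2 = 1694 m

1694 m


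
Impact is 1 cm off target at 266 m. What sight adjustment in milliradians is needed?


1 mrad subtends 1 cm per 10 m of range, so adj = error_cm / (dist_m / 10) = 1 / (266/10) = 0.03759 mrad

0.03759 mrad


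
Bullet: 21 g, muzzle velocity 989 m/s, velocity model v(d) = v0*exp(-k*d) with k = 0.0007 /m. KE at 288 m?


v = v0*exp(-k*d) = 989*exp(-0.0007*288) = 808.43 m/s
E = 0.5*m*v^2 = 0.5*0.021*808.43^2 = 6862 J

6862 J


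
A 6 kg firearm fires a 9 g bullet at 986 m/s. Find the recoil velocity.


v_recoil = m_p * v_p / m_gun = 0.009 * 986 / 6 = 1.479 m/s

1.479 m/s


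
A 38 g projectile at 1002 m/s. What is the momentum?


p = m*v = 0.038*1002 = 38.08 kg·m/s

38.08 kg·m/s


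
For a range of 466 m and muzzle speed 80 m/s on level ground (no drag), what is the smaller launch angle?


sin(2*theta) = R*g/v0^2 = 466*9.81/80^2 = 0.714291, theta = arcsin(0.714291)/2 = 22.79°

22.79 degrees


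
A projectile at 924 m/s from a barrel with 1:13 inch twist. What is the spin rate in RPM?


twist_m = 13*0.0254 = 0.3302 m
spin = v/twist = 924/0.3302 = 2798.304 rev/s
RPM = spin*60 = 2798.304*60 ≈ 167898 RPM

167898 RPM


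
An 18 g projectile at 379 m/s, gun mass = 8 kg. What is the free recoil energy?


v_r = m_p*v_p/m_gun = 0.018*379/8 = 0.85275 m/s, E_r = 0.5*m_gun*v_r^2 = 0.5*8*0.85275^2 = 2.909 J

2.909 J


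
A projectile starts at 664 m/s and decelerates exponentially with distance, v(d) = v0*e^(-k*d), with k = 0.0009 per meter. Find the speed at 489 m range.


v = v0*exp(-k*d) = 664*exp(-0.0009*489) = 427.6 m/s

427.6 m/s


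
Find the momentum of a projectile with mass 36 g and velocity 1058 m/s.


p = m*v = 0.036*1058 = 38.09 kg·m/s

38.09 kg·m/s


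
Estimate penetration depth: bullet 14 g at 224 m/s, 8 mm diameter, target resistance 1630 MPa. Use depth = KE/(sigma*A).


A = pi*(d/2)^2 = pi*(8/2)^2 = 50.2655 mm^2
E = 0.5*m*v^2 = 0.5*0.014*224^2 = 351.232 J
depth = E/(sigma*A) = 351.232 J / (1630 MPa * 50.2655 mm^2) = 351.232/(1630 * 50.2655) m = 0.00428683 m ≈ 4.287 mm

4.287 mm


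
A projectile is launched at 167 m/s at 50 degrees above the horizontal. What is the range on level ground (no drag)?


R = v0^2 * sin(2*theta) / g = 167^2 * sin(2*50°) / 9.81 = 2800 m

2800 m


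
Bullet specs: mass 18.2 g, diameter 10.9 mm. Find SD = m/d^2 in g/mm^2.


SD = m/d^2 = 18.2/10.9^2 = 0.1532 g/mm^2

0.1532 g/mm^2


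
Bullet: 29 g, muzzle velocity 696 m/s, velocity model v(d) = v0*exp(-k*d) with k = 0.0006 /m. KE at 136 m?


v = v0*exp(-k*d) = 696*exp(-0.0006*136) = 641.462 m/s
E = 0.5*m*v^2 = 0.5*0.029*641.462^2 = 5966 J

5966 J


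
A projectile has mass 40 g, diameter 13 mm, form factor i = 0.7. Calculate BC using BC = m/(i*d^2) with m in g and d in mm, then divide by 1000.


BC = m/(i*d^2*1000) = 40/(0.7 * 13^2 * 1000) = 0.0003381

0.0003381


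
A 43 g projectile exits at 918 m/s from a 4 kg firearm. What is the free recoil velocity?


v_recoil = m_p * v_p / m_gun = 0.043 * 918 / 4 = 9.868 m/s

9.868 m/s


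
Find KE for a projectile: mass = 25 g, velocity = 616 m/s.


E = 0.5*m*v^2 = 0.5*0.025*616^2 = 4743 J

4743 J


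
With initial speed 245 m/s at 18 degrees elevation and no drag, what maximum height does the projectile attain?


H = (v0*sin(theta))^2 / (2g) = (245*sin(18°))^2 / (2*9.81) = 292.1 m

292.1 m


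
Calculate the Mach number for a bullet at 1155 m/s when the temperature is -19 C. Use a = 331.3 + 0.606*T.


a = 331.3 + 0.606*(-19) = 319.786 m/s
M = v/a = 1155/319.786 = 3.612

3.612


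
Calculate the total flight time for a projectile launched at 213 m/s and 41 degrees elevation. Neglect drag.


T = 2*v0*sin(theta)/g = 2*213*sin(41°)/9.81 = 28.49 s

28.49 s


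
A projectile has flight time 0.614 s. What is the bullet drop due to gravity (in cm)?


drop = 0.5*g*t^2 = 0.5*9.81*0.614^2 = 1.84917 m ≈ 184.9 cm

184.9 cm


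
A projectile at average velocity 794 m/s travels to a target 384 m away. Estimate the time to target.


t = d/v = 384/794 = 0.4836 s

0.4836 s


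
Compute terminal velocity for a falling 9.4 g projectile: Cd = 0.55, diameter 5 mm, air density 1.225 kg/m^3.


A = pi*(d/2)^2 = pi*(5/2000)^2 = 1.96350e-05 m^2
vt = sqrt(2mg/(Cd*rho*A)) = sqrt(2*0.0094*9.81/(0.55 * 1.225 * 1.96350e-05)) = 118.1 m/s

118.1 m/s


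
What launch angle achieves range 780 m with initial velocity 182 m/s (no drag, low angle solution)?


sin(2*theta) = R*g/v0^2 = 780*9.81/182^2 = 0.231005, theta = arcsin(0.231005)/2 = 6.678°

6.678 degrees


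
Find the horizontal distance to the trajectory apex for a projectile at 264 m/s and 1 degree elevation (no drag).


R = v0^2*sin(2*theta)/g = 264^2*sin(2*1°)/9.81 = 247.947 m
apex_dist = R/2 = 247.947/2 = 124 m

124 m


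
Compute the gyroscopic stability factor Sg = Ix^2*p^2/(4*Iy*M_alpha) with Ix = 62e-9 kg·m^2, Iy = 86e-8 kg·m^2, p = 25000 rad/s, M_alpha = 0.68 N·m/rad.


Sg = Ix^2 * p^2 / (4 * Iy * M_alpha) = (62e-9)^2 * 25000^2 / (4 * 86e-8 * 0.68) = 1.027

1.027


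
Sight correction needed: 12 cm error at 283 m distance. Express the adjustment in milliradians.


1 mrad subtends 1 cm per 10 m of range, so adj = error_cm / (dist_m / 10) = 12 / (283/10) = 0.424 mrad

0.424 mrad


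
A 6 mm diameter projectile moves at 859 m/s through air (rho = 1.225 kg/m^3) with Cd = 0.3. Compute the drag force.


A = pi*(d/2)^2 = pi*(6/2000)^2 = 2.82743e-05 m^2
Fd = 0.5*Cd*rho*A*v^2 = 0.5*0.3*1.225*2.82743e-05*859^2 = 3.834 N

3.834 N


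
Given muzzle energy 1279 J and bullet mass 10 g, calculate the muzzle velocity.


v = sqrt(2*E/m) = sqrt(2*1279/0.01) = 505.8 m/s

505.8 m/s


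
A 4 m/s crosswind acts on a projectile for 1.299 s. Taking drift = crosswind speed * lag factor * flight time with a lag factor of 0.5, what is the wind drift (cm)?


drift = v_wind * lag * t = 4 * 0.5 * 1.299 = 2.598 m ≈ 259.8 cm

259.8 cm


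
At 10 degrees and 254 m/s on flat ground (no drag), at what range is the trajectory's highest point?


R = v0^2*sin(2*theta)/g = 254^2*sin(2*10°)/9.81 = 2249.31 m
apex_dist = R/2 = 2249.31/2 = 1125 m

1125 m


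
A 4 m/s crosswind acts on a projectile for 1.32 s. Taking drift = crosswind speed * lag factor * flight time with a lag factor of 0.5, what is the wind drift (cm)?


drift = v_wind * lag * t = 4 * 0.5 * 1.32 = 2.64 m ≈ 264 cm

264 cm


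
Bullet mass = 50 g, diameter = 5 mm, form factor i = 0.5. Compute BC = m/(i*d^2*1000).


BC = m/(i*d^2*1000) = 50/(0.5 * 5^2 * 1000) = 0.004

0.004


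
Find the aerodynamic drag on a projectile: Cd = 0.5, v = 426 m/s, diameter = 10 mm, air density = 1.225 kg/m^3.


A = pi*(d/2)^2 = pi*(10/2000)^2 = 7.85398e-05 m^2
Fd = 0.5*Cd*rho*A*v^2 = 0.5*0.5*1.225*7.85398e-05*426^2 = 4.365 N

4.365 N


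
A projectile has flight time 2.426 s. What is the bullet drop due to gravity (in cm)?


drop = 0.5*g*t^2 = 0.5*9.81*2.426^2 = 28.8683 m ≈ 2887 cm

2887 cm


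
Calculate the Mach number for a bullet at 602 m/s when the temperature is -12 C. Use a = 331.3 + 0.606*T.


a = 331.3 + 0.606*(-12) = 324.028 m/s
M = v/a = 602/324.028 = 1.858

1.858


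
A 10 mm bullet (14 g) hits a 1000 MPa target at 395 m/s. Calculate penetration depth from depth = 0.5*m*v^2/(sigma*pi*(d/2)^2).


A = pi*(d/2)^2 = pi*(10/2)^2 = 78.5398 mm^2
E = 0.5*m*v^2 = 0.5*0.014*395^2 = 1092.17 J
depth = E/(sigma*A) = 1092.17 J / (1000 MPa * 78.5398 mm^2) = 1092.17/(1000 * 78.5398) m = 0.013906 m ≈ 13.91 mm

13.91 mm


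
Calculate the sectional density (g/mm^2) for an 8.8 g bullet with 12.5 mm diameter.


SD = m/d^2 = 8.8/12.5^2 = 0.05632 g/mm^2

0.05632 g/mm^2


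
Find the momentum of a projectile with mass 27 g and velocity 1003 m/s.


p = m*v = 0.027*1003 = 27.08 kg·m/s

27.08 kg·m/s


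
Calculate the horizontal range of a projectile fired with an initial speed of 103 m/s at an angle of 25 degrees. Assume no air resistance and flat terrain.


R = v0^2 * sin(2*theta) / g = 103^2 * sin(2*25°) / 9.81 = 828.4 m

828.4 m


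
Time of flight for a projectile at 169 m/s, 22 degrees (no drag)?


T = 2*v0*sin(theta)/g = 2*169*sin(22°)/9.81 = 12.91 s

12.91 s


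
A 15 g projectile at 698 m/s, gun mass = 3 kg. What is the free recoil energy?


v_r = m_p*v_p/m_gun = 0.015*698/3 = 3.49 m/s, E_r = 0.5*m_gun*v_r^2 = 0.5*3*3.49^2 = 18.27 J

18.27 J


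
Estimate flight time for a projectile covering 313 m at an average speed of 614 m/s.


t = d/v = 313/614 = 0.5098 s

0.5098 s


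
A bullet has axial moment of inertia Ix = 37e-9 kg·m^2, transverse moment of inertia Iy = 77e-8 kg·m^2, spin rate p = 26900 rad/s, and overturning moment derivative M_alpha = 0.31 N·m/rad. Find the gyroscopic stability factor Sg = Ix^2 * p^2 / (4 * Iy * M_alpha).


Sg = Ix^2 * p^2 / (4 * Iy * M_alpha) = (37e-9)^2 * 26900^2 / (4 * 77e-8 * 0.31) = 1.038

1.038


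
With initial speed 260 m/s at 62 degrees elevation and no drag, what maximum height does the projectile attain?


H = (v0*sin(theta))^2 / (2g) = (260*sin(62°))^2 / (2*9.81) = 2686 m

2686 m


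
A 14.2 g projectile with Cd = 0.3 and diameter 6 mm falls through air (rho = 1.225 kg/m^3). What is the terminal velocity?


A = pi*(d/2)^2 = pi*(6/2000)^2 = 2.82743e-05 m^2
vt = sqrt(2mg/(Cd*rho*A)) = sqrt(2*0.0142*9.81/(0.3 * 1.225 * 2.82743e-05)) = 163.7 m/s

163.7 m/s


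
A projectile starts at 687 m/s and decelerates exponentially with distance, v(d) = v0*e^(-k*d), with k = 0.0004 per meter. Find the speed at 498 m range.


v = v0*exp(-k*d) = 687*exp(-0.0004*498) = 562.9 m/s

562.9 m/s


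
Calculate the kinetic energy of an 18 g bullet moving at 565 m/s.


E = 0.5*m*v^2 = 0.5*0.018*565^2 = 2873 J

2873 J


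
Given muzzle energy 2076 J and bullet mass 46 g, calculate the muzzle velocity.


v = sqrt(2*E/m) = sqrt(2*2076/0.046) = 300.4 m/s

300.4 m/s


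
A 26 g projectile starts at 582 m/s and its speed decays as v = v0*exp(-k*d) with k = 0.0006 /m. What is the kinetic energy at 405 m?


v = v0*exp(-k*d) = 582*exp(-0.0006*405) = 456.446 m/s
E = 0.5*m*v^2 = 0.5*0.026*456.446^2 = 2708 J

2708 J


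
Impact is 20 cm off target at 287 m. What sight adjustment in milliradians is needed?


1 mrad subtends 1 cm per 10 m of range, so adj = error_cm / (dist_m / 10) = 20 / (287/10) = 0.6969 mrad

0.6969 mrad


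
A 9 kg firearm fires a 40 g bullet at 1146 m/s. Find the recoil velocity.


v_recoil = m_p * v_p / m_gun = 0.04 * 1146 / 9 = 5.093 m/s

5.093 m/s


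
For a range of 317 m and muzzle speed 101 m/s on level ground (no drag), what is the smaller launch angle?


sin(2*theta) = R*g/v0^2 = 317*9.81/101^2 = 0.30485, theta = arcsin(0.30485)/2 = 8.875°

8.875 degrees


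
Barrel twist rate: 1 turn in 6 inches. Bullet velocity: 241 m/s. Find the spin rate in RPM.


twist_m = 6*0.0254 = 0.1524 m
spin = v/twist = 241/0.1524 = 1581.365 rev/s
RPM = spin*60 = 1581.365*60 ≈ 94882 RPM

94882 RPM


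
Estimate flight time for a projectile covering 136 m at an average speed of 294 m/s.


t = d/v = 136/294 = 0.4626 s

0.4626 s


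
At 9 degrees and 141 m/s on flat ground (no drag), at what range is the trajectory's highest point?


R = v0^2*sin(2*theta)/g = 141^2*sin(2*9°)/9.81 = 626.256 m
apex_dist = R/2 = 626.256/2 = 313.1 m

313.1 m


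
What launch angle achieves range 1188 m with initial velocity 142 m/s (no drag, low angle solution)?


sin(2*theta) = R*g/v0^2 = 1188*9.81/142^2 = 0.577975, theta = arcsin(0.577975)/2 = 17.65°

17.65 degrees


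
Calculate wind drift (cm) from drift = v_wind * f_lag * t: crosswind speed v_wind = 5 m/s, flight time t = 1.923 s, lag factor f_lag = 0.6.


drift = v_wind * lag * t = 5 * 0.6 * 1.923 = 5.769 m ≈ 576.9 cm

576.9 cm


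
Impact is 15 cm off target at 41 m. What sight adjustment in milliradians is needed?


1 mrad subtends 1 cm per 10 m of range, so adj = error_cm / (dist_m / 10) = 15 / (41/10) = 3.659 mrad

3.659 mrad


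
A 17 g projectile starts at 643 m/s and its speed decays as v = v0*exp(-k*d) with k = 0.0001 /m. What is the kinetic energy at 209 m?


v = v0*exp(-k*d) = 643*exp(-0.0001*209) = 629.701 m/s
E = 0.5*m*v^2 = 0.5*0.017*629.701^2 = 3370 J

3370 J


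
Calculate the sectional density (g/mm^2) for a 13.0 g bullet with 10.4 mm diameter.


SD = m/d^2 = 13.0/10.4^2 = 0.1202 g/mm^2

0.1202 g/mm^2


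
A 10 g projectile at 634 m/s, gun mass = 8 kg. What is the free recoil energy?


v_r = m_p*v_p/m_gun = 0.01*634/8 = 0.7925 m/s, E_r = 0.5*m_gun*v_r^2 = 0.5*8*0.7925^2 = 2.512 J

2.512 J


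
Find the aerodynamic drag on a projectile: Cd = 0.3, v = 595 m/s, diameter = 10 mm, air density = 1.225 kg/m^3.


A = pi*(d/2)^2 = pi*(10/2000)^2 = 7.85398e-05 m^2
Fd = 0.5*Cd*rho*A*v^2 = 0.5*0.3*1.225*7.85398e-05*595^2 = 5.109 N

5.109 N


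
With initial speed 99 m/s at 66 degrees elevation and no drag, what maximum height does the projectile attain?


H = (v0*sin(theta))^2 / (2g) = (99*sin(66°))^2 / (2*9.81) = 416.9 m

416.9 m


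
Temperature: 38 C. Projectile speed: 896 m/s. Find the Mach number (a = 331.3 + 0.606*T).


a = 331.3 + 0.606*(38) = 354.328 m/s
M = v/a = 896/354.328 = 2.529

2.529


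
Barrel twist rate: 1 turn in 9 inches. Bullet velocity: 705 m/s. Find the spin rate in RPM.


twist_m = 9*0.0254 = 0.2286 m
spin = v/twist = 705/0.2286 = 3083.99 rev/s
RPM = spin*60 = 3083.99*60 ≈ 185039 RPM

185039 RPM


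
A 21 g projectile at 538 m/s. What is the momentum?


p = m*v = 0.021*538 = 11.3 kg·m/s

11.3 kg·m/s


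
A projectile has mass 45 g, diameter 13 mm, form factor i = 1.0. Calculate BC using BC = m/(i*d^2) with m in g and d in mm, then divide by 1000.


BC = m/(i*d^2*1000) = 45/(1.0 * 13^2 * 1000) = 0.0002663

0.0002663


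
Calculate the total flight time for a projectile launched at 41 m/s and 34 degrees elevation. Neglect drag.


T = 2*v0*sin(theta)/g = 2*41*sin(34°)/9.81 = 4.674 s

4.674 s


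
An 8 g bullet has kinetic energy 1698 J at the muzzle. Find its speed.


v = sqrt(2*E/m) = sqrt(2*1698/0.008) = 651.5 m/s

651.5 m/s


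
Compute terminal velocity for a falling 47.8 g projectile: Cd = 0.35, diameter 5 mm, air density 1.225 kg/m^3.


A = pi*(d/2)^2 = pi*(5/2000)^2 = 1.96350e-05 m^2
vt = sqrt(2mg/(Cd*rho*A)) = sqrt(2*0.0478*9.81/(0.35 * 1.225 * 1.96350e-05)) = 333.8 m/s

333.8 m/s


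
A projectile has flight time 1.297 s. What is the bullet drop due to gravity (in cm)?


drop = 0.5*g*t^2 = 0.5*9.81*1.297^2 = 8.25124 m ≈ 825.1 cm

825.1 cm


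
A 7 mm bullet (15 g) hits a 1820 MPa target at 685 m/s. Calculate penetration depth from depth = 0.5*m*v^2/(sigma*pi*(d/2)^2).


A = pi*(d/2)^2 = pi*(7/2)^2 = 38.4845 mm^2
E = 0.5*m*v^2 = 0.5*0.015*685^2 = 3519.19 J
depth = E/(sigma*A) = 3519.19 J / (1820 MPa * 38.4845 mm^2) = 3519.19/(1820 * 38.4845) m = 0.0502441 m ≈ 50.24 mm

50.24 mm


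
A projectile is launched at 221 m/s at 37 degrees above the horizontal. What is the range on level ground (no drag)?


R = v0^2 * sin(2*theta) / g = 221^2 * sin(2*37°) / 9.81 = 4786 m

4786 m


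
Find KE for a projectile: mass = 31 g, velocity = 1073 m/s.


E = 0.5*m*v^2 = 0.5*0.031*1073^2 = 17846 J

17846 J


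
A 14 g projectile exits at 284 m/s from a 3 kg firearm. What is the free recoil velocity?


v_recoil = m_p * v_p / m_gun = 0.014 * 284 / 3 = 1.325 m/s

1.325 m/s


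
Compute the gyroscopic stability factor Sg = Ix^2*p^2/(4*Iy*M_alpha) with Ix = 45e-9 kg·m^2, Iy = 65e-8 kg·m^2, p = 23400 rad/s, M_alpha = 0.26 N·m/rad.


Sg = Ix^2 * p^2 / (4 * Iy * M_alpha) = (45e-9)^2 * 23400^2 / (4 * 65e-8 * 0.26) = 1.64

1.64


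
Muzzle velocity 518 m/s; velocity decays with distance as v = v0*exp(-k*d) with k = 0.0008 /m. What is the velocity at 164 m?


v = v0*exp(-k*d) = 518*exp(-0.0008*164) = 454.3 m/s

454.3 m/s


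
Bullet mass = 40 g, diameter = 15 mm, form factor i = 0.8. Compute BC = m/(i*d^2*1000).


BC = m/(i*d^2*1000) = 40/(0.8 * 15^2 * 1000) = 0.0002222

0.0002222


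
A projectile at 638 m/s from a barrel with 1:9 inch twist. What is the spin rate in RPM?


twist_m = 9*0.0254 = 0.2286 m
spin = v/twist = 638/0.2286 = 2790.901 rev/s
RPM = spin*60 = 2790.901*60 ≈ 167454 RPM

167454 RPM


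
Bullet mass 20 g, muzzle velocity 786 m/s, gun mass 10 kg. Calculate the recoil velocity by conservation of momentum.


v_recoil = m_p * v_p / m_gun = 0.02 * 786 / 10 = 1.572 m/s

1.572 m/s


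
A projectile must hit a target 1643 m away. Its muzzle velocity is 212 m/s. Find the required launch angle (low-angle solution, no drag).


sin(2*theta) = R*g/v0^2 = 1643*9.81/212^2 = 0.35862, theta = arcsin(0.35862)/2 = 10.51°

10.51 degrees


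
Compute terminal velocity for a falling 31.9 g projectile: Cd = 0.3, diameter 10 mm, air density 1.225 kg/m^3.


A = pi*(d/2)^2 = pi*(10/2000)^2 = 7.85398e-05 m^2
vt = sqrt(2mg/(Cd*rho*A)) = sqrt(2*0.0319*9.81/(0.3 * 1.225 * 7.85398e-05)) = 147.3 m/s

147.3 m/s


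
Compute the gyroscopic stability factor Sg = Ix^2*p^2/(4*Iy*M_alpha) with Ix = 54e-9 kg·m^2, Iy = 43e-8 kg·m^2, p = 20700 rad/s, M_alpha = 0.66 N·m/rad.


Sg = Ix^2 * p^2 / (4 * Iy * M_alpha) = (54e-9)^2 * 20700^2 / (4 * 43e-8 * 0.66) = 1.101

1.101


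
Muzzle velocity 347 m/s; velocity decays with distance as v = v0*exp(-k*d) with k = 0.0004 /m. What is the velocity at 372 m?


v = v0*exp(-k*d) = 347*exp(-0.0004*372) = 299 m/s

299 m/s


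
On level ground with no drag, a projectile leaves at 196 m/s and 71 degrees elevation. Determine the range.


R = v0^2 * sin(2*theta) / g = 196^2 * sin(2*71°) / 9.81 = 2411 m

2411 m


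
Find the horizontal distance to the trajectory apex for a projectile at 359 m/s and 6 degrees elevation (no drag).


R = v0^2*sin(2*theta)/g = 359^2*sin(2*6°)/9.81 = 2731.48 m
apex_dist = R/2 = 2731.48/2 = 1366 m

1366 m


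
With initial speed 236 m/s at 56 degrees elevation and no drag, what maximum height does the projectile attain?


H = (v0*sin(theta))^2 / (2g) = (236*sin(56°))^2 / (2*9.81) = 1951 m

1951 m


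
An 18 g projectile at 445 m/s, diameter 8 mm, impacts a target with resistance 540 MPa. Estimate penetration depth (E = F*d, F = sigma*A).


A = pi*(d/2)^2 = pi*(8/2)^2 = 50.2655 mm^2
E = 0.5*m*v^2 = 0.5*0.018*445^2 = 1782.22 J
depth = E/(sigma*A) = 1782.22 J / (540 MPa * 50.2655 mm^2) = 1782.22/(540 * 50.2655) m = 0.0656597 m ≈ 65.66 mm

65.66 mm


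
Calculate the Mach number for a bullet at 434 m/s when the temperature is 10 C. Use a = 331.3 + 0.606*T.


a = 331.3 + 0.606*(10) = 337.36 m/s
M = v/a = 434/337.36 = 1.286

1.286


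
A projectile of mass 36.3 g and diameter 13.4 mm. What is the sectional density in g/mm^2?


SD = m/d^2 = 36.3/13.4^2 = 0.2022 g/mm^2

0.2022 g/mm^2


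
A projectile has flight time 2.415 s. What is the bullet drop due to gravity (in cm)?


drop = 0.5*g*t^2 = 0.5*9.81*2.415^2 = 28.6071 m ≈ 2861 cm

2861 cm


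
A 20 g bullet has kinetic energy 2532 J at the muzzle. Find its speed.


v = sqrt(2*E/m) = sqrt(2*2532/0.02) = 503.2 m/s

503.2 m/s


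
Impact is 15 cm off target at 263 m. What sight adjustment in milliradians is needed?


1 mrad subtends 1 cm per 10 m of range, so adj = error_cm / (dist_m / 10) = 15 / (263/10) = 0.5703 mrad

0.5703 mrad


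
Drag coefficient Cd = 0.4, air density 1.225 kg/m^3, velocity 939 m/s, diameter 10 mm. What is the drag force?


A = pi*(d/2)^2 = pi*(10/2000)^2 = 7.85398e-05 m^2
Fd = 0.5*Cd*rho*A*v^2 = 0.5*0.4*1.225*7.85398e-05*939^2 = 16.97 N

16.97 N


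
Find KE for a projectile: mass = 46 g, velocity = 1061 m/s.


E = 0.5*m*v^2 = 0.5*0.046*1061^2 = 25892 J

25892 J


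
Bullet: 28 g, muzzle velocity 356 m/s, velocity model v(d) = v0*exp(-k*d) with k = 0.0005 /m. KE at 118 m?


v = v0*exp(-k*d) = 356*exp(-0.0005*118) = 335.604 m/s
E = 0.5*m*v^2 = 0.5*0.028*335.604^2 = 1577 J

1577 J


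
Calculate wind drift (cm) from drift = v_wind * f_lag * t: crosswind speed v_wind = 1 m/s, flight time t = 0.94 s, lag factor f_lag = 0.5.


drift = v_wind * lag * t = 1 * 0.5 * 0.94 = 0.47 m ≈ 47 cm

47 cm


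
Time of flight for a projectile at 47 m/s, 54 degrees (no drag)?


T = 2*v0*sin(theta)/g = 2*47*sin(54°)/9.81 = 7.752 s

7.752 s


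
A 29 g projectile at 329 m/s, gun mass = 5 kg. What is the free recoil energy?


v_r = m_p*v_p/m_gun = 0.029*329/5 = 1.9082 m/s, E_r = 0.5*m_gun*v_r^2 = 0.5*5*1.9082^2 = 9.103 J

9.103 J


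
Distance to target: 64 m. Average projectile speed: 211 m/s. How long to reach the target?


t = d/v = 64/211 = 0.3033 s

0.3033 s


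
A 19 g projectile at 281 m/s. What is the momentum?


p = m*v = 0.019*281 = 5.339 kg·m/s

5.339 kg·m/s


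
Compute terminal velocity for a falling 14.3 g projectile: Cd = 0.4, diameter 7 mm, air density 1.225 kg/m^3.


A = pi*(d/2)^2 = pi*(7/2000)^2 = 3.84845e-05 m^2
vt = sqrt(2mg/(Cd*rho*A)) = sqrt(2*0.0143*9.81/(0.4 * 1.225 * 3.84845e-05)) = 122 m/s

122 m/s


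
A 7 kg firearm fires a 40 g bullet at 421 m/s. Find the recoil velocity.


v_recoil = m_p * v_p / m_gun = 0.04 * 421 / 7 = 2.406 m/s

2.406 m/s


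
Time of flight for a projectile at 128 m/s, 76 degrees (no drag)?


T = 2*v0*sin(theta)/g = 2*128*sin(76°)/9.81 = 25.32 s

25.32 s


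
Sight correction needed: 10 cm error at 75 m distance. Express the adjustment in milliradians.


1 mrad subtends 1 cm per 10 m of range, so adj = error_cm / (dist_m / 10) = 10 / (75/10) = 1.333 mrad

1.333 mrad


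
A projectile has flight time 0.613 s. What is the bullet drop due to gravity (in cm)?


drop = 0.5*g*t^2 = 0.5*9.81*0.613^2 = 1.84315 m ≈ 184.3 cm

184.3 cm


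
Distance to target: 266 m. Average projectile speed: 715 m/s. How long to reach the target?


t = d/v = 266/715 = 0.372 s

0.372 s


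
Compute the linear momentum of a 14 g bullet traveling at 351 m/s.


p = m*v = 0.014*351 = 4.914 kg·m/s

4.914 kg·m/s


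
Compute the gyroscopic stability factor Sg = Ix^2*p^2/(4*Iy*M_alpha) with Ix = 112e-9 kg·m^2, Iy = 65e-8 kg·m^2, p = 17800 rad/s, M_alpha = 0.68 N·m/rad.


Sg = Ix^2 * p^2 / (4 * Iy * M_alpha) = (112e-9)^2 * 17800^2 / (4 * 65e-8 * 0.68) = 2.248

2.248


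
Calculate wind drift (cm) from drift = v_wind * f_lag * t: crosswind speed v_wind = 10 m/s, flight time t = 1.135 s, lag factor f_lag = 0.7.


drift = v_wind * lag * t = 10 * 0.7 * 1.135 = 7.945 m ≈ 794.5 cm

794.5 cm


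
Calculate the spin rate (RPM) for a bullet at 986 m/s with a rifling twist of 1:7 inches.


twist_m = 7*0.0254 = 0.1778 m
spin = v/twist = 986/0.1778 = 5545.557 rev/s
RPM = spin*60 = 5545.557*60 ≈ 332733 RPM

332733 RPM


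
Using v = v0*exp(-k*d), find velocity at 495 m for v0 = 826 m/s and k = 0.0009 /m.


v = v0*exp(-k*d) = 826*exp(-0.0009*495) = 529.1 m/s

529.1 m/s


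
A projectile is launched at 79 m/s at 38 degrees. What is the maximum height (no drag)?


H = (v0*sin(theta))^2 / (2g) = (79*sin(38°))^2 / (2*9.81) = 120.6 m

120.6 m


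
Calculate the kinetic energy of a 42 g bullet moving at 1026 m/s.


E = 0.5*m*v^2 = 0.5*0.042*1026^2 = 22106 J

22106 J


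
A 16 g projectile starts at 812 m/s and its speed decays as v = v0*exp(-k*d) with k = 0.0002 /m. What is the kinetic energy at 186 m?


v = v0*exp(-k*d) = 812*exp(-0.0002*186) = 782.349 m/s
E = 0.5*m*v^2 = 0.5*0.016*782.349^2 = 4897 J

4897 J


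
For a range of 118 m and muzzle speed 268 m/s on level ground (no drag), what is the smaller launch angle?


sin(2*theta) = R*g/v0^2 = 118*9.81/268^2 = 0.0161169, theta = arcsin(0.0161169)/2 = 0.4617°

0.4617 degrees


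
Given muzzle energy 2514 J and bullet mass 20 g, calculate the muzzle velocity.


v = sqrt(2*E/m) = sqrt(2*2514/0.02) = 501.4 m/s

501.4 m/s


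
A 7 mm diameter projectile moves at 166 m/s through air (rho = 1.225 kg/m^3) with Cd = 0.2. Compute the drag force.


A = pi*(d/2)^2 = pi*(7/2000)^2 = 3.84845e-05 m^2
Fd = 0.5*Cd*rho*A*v^2 = 0.5*0.2*1.225*3.84845e-05*166^2 = 0.1299 N

0.1299 N


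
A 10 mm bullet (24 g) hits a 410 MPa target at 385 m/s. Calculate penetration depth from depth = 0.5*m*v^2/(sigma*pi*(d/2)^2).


A = pi*(d/2)^2 = pi*(10/2)^2 = 78.5398 mm^2
E = 0.5*m*v^2 = 0.5*0.024*385^2 = 1778.7 J
depth = E/(sigma*A) = 1778.7 J / (410 MPa * 78.5398 mm^2) = 1778.7/(410 * 78.5398) m = 0.0552369 m ≈ 55.24 mm

55.24 mm


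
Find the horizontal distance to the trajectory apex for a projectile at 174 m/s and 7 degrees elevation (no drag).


R = v0^2*sin(2*theta)/g = 174^2*sin(2*7°)/9.81 = 746.629 m
apex_dist = R/2 = 746.629/2 = 373.3 m

373.3 m


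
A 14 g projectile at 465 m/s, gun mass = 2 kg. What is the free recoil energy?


v_r = m_p*v_p/m_gun = 0.014*465/2 = 3.255 m/s, E_r = 0.5*m_gun*v_r^2 = 0.5*2*3.255^2 = 10.6 J

10.6 J


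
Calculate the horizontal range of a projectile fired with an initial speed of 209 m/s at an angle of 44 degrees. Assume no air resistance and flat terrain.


R = v0^2 * sin(2*theta) / g = 209^2 * sin(2*44°) / 9.81 = 4450 m

4450 m


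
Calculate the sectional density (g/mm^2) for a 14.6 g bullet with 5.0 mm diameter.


SD = m/d^2 = 14.6/5.0^2 = 0.584 g/mm^2

0.584 g/mm^2


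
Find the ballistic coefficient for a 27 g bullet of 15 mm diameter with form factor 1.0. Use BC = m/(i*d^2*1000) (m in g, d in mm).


BC = m/(i*d^2*1000) = 27/(1.0 * 15^2 * 1000) = 0.00012

0.00012


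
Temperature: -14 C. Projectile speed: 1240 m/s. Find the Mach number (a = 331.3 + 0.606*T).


a = 331.3 + 0.606*(-14) = 322.816 m/s
M = v/a = 1240/322.816 = 3.841

3.841


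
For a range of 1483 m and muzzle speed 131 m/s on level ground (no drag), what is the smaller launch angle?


sin(2*theta) = R*g/v0^2 = 1483*9.81/131^2 = 0.84775, theta = arcsin(0.84775)/2 = 28.98°

28.98 degrees


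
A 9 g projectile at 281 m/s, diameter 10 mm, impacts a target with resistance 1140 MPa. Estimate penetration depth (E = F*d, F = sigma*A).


A = pi*(d/2)^2 = pi*(10/2)^2 = 78.5398 mm^2
E = 0.5*m*v^2 = 0.5*0.009*281^2 = 355.325 J
depth = E/(sigma*A) = 355.325 J / (1140 MPa * 78.5398 mm^2) = 355.325/(1140 * 78.5398) m = 0.00396854 m ≈ 3.969 mm

3.969 mm


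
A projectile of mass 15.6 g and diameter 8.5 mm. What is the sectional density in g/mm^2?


SD = m/d^2 = 15.6/8.5^2 = 0.2159 g/mm^2

0.2159 g/mm^2


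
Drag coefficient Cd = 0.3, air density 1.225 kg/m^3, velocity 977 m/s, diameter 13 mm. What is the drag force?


A = pi*(d/2)^2 = pi*(13/2000)^2 = 1.32732e-04 m^2
Fd = 0.5*Cd*rho*A*v^2 = 0.5*0.3*1.225*1.32732e-04*977^2 = 23.28 N

23.28 N


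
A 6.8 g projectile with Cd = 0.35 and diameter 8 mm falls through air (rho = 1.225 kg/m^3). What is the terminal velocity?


A = pi*(d/2)^2 = pi*(8/2000)^2 = 5.02655e-05 m^2
vt = sqrt(2mg/(Cd*rho*A)) = sqrt(2*0.0068*9.81/(0.35 * 1.225 * 5.02655e-05)) = 78.68 m/s

78.68 m/s


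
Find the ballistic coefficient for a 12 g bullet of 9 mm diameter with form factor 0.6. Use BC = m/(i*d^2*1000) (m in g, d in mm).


BC = m/(i*d^2*1000) = 12/(0.6 * 9^2 * 1000) = 0.0002469

0.0002469


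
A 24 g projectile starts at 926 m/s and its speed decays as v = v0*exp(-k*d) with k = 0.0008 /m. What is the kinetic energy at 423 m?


v = v0*exp(-k*d) = 926*exp(-0.0008*423) = 660.155 m/s
E = 0.5*m*v^2 = 0.5*0.024*660.155^2 = 5230 J

5230 J


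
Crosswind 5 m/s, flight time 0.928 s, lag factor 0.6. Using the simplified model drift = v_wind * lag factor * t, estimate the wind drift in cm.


drift = v_wind * lag * t = 5 * 0.6 * 0.928 = 2.784 m ≈ 278.4 cm

278.4 cm


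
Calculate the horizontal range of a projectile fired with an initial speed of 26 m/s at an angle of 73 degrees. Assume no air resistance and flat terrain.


R = v0^2 * sin(2*theta) / g = 26^2 * sin(2*73°) / 9.81 = 38.53 m

38.53 m


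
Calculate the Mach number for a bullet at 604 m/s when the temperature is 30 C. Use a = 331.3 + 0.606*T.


a = 331.3 + 0.606*(30) = 349.48 m/s
M = v/a = 604/349.48 = 1.728

1.728


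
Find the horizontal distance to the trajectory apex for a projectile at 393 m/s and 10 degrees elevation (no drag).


R = v0^2*sin(2*theta)/g = 393^2*sin(2*10°)/9.81 = 5384.78 m
apex_dist = R/2 = 5384.78/2 = 2692 m

2692 m


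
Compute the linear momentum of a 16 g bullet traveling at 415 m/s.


p = m*v = 0.016*415 = 6.64 kg·m/s

6.64 kg·m/s


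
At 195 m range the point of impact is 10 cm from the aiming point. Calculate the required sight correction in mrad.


1 mrad subtends 1 cm per 10 m of range, so adj = error_cm / (dist_m / 10) = 10 / (195/10) = 0.5128 mrad

0.5128 mrad


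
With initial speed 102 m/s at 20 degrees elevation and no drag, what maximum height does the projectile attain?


H = (v0*sin(theta))^2 / (2g) = (102*sin(20°))^2 / (2*9.81) = 62.03 m

62.03 m


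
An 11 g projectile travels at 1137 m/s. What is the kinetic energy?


E = 0.5*m*v^2 = 0.5*0.011*1137^2 = 7110 J

7110 J


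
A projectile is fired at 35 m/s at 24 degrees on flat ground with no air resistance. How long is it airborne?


T = 2*v0*sin(theta)/g = 2*35*sin(24°)/9.81 = 2.902 s

2.902 s


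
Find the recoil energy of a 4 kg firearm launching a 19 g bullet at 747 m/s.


v_r = m_p*v_p/m_gun = 0.019*747/4 = 3.54825 m/s, E_r = 0.5*m_gun*v_r^2 = 0.5*4*3.54825^2 = 25.18 J

25.18 J


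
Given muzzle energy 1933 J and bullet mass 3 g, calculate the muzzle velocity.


v = sqrt(2*E/m) = sqrt(2*1933/0.003) = 1135 m/s

1135 m/s


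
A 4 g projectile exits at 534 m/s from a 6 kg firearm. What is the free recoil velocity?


v_recoil = m_p * v_p / m_gun = 0.004 * 534 / 6 = 0.356 m/s

0.356 m/s


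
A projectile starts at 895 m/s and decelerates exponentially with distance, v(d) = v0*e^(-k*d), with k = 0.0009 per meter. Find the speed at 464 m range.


v = v0*exp(-k*d) = 895*exp(-0.0009*464) = 589.5 m/s

589.5 m/s
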